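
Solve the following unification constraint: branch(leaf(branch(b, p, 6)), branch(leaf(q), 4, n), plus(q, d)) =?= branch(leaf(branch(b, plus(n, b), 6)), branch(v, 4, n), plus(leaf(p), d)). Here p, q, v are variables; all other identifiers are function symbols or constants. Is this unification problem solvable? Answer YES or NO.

YES

Decompose branch/3: leaf(branch(b, p, 6)) =?= leaf(branch(b, plus(n, b), 6)),  branch(leaf(q), 4, n) =?= branch(v, 4, n),  plus(q, d) =?= plus(leaf(p), d).
Decompose leaf/1: branch(b, p, 6) =?= branch(b, plus(n, b), 6).
Decompose branch/3: b =?= b,  p =?= plus(n, b),  6 =?= 6.
Delete trivial equation b =?= b.
Bind p := plus(n, b); substituting into the one remaining equation that mentions p gives: plus(q, d) =?= plus(leaf(plus(n, b)), d).
Delete trivial equation 6 =?= 6.
Decompose branch/3: leaf(q) =?= v,  4 =?= 4,  n =?= n.
Bind v := leaf(q); no other remaining equation mentions v.
Delete trivial equation 4 =?= 4.
Delete trivial equation n =?= n.
Decompose plus/2: q =?= leaf(plus(n, b)),  d =?= d.
Bind q := leaf(plus(n, b)); no other remaining equation mentions q. Substituting into the earlier binding gives v := leaf(leaf(plus(n, b))).
Delete trivial equation d =?= d.
No equations remain and no clash or occurs-check failure arose, so a unifier exists.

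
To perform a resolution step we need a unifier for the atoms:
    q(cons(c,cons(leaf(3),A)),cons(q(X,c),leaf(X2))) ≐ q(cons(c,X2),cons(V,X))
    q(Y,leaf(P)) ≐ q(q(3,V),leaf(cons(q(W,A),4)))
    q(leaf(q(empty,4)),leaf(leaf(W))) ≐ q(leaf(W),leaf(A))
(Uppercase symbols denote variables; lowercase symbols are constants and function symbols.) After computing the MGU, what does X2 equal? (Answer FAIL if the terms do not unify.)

Decompose q/2: cons(c,cons(leaf(3),A)) ≐ cons(c,X2),  cons(q(X,c),leaf(X2)) ≐ cons(V,X).
Decompose cons/2: c ≐ c,  cons(leaf(3),A) ≐ X2.
Delete trivial equation c ≐ c.
Bind X2 := cons(leaf(3),A); substituting into the one remaining equation that mentions X2 gives: cons(q(X,c),leaf(cons(leaf(3),A))) ≐ cons(V,X).
Decompose cons/2: q(X,c) ≐ V,  leaf(cons(leaf(3),A)) ≐ X.
Bind V := q(X,c); substituting into the one remaining equation that mentions V gives: q(Y,leaf(P)) ≐ q(q(3,q(X,c)),leaf(cons(q(W,A),4))).
Bind X := leaf(cons(leaf(3),A)); substituting into the one remaining equation that mentions X gives: q(Y,leaf(P)) ≐ q(q(3,q(leaf(cons(leaf(3),A)),c)),leaf(cons(q(W,A),4))). Substituting into the earlier binding gives V := q(leaf(cons(leaf(3),A)),c).
Decompose q/2: Y ≐ q(3,q(leaf(cons(leaf(3),A)),c)),  leaf(P) ≐ leaf(cons(q(W,A),4)).
Bind Y := q(3,q(leaf(cons(leaf(3),A)),c)); no other remaining equation mentions Y.
Decompose leaf/1: P ≐ cons(q(W,A),4).
Bind P := cons(q(W,A),4); no other remaining equation mentions P.
Decompose q/2: leaf(q(empty,4)) ≐ leaf(W),  leaf(leaf(W)) ≐ leaf(A).
Decompose leaf/1: q(empty,4) ≐ W.
Bind W := q(empty,4); substituting into the remaining equation gives: leaf(leaf(q(empty,4))) ≐ leaf(A). Substituting into the earlier binding gives P := cons(q(q(empty,4),A),4).
Decompose leaf/1: leaf(q(empty,4)) ≐ A.
Bind A := leaf(q(empty,4)). Substituting into the earlier bindings gives X2 := cons(leaf(3),leaf(q(empty,4))), V := q(leaf(cons(leaf(3),leaf(q(empty,4)))),c), X := leaf(cons(leaf(3),leaf(q(empty,4)))), Y := q(3,q(leaf(cons(leaf(3),leaf(q(empty,4)))),c)), P := cons(q(q(empty,4),leaf(q(empty,4))),4).
MGU = { X2 -> cons(leaf(3),leaf(q(empty,4))), V -> q(leaf(cons(leaf(3),leaf(q(empty,4)))),c), X -> leaf(cons(leaf(3),leaf(q(empty,4)))), Y -> q(3,q(leaf(cons(leaf(3),leaf(q(empty,4)))),c)), P -> cons(q(q(empty,4),leaf(q(empty,4))),4), W -> q(empty,4), A -> leaf(q(empty,4)) }, so X2 -> cons(leaf(3),leaf(q(empty,4))).

cons(leaf(3),leaf(q(empty,4)))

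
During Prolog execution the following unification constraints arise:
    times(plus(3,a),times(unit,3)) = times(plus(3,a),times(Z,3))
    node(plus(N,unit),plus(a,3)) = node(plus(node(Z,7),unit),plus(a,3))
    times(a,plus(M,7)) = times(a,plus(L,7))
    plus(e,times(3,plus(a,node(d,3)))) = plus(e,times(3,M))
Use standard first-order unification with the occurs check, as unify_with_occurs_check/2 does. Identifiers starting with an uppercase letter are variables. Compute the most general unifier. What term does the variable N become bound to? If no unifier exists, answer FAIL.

Decompose times/2: plus(3,a) = plus(3,a),  times(unit,3) = times(Z,3).
Delete trivial equation plus(3,a) = plus(3,a).
Decompose times/2: unit = Z,  3 = 3.
Bind Z := unit; substituting into the one remaining equation that mentions Z gives: node(plus(N,unit),plus(a,3)) = node(plus(node(unit,7),unit),plus(a,3)).
Delete trivial equation 3 = 3.
Decompose node/2: plus(N,unit) = plus(node(unit,7),unit),  plus(a,3) = plus(a,3).
Decompose plus/2: N = node(unit,7),  unit = unit.
Bind N := node(unit,7); no other remaining equation mentions N.
Delete trivial equation unit = unit.
Delete trivial equation plus(a,3) = plus(a,3).
Decompose times/2: a = a,  plus(M,7) = plus(L,7).
Delete trivial equation a = a.
Decompose plus/2: M = L,  7 = 7.
Bind M := L; substituting into the one remaining equation that mentions M gives: plus(e,times(3,plus(a,node(d,3)))) = plus(e,times(3,L)).
Delete trivial equation 7 = 7.
Decompose plus/2: e = e,  times(3,plus(a,node(d,3))) = times(3,L).
Delete trivial equation e = e.
Decompose times/2: 3 = 3,  plus(a,node(d,3)) = L.
Delete trivial equation 3 = 3.
Bind L := plus(a,node(d,3)). Substituting into the earlier binding gives M := plus(a,node(d,3)).
MGU = { Z -> unit, N -> node(unit,7), M -> plus(a,node(d,3)), L -> plus(a,node(d,3)) }, so N -> node(unit,7).

node(unit,7)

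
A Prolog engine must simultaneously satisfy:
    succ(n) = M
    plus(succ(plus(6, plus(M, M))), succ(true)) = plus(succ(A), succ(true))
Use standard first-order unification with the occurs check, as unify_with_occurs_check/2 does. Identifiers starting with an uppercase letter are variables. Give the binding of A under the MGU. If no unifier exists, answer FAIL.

plus(6, plus(succ(n), succ(n)))

Bind M := succ(n); substituting into the remaining equation gives: plus(succ(plus(6, plus(succ(n), succ(n)))), succ(true)) = plus(succ(A), succ(true)).
Decompose plus/2: succ(plus(6, plus(succ(n), succ(n)))) = succ(A),  succ(true) = succ(true).
Decompose succ/1: plus(6, plus(succ(n), succ(n))) = A.
Bind A := plus(6, plus(succ(n), succ(n))); no other remaining equation mentions A.
Delete trivial equation succ(true) = succ(true).
MGU = { M = succ(n), A = plus(6, plus(succ(n), succ(n))) }, so A = plus(6, plus(succ(n), succ(n))).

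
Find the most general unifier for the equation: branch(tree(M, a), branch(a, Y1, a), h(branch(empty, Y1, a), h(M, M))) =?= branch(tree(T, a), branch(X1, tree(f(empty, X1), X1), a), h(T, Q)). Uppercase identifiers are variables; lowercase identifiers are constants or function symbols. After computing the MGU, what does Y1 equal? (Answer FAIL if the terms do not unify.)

Decompose branch/3: tree(M, a) =?= tree(T, a),  branch(a, Y1, a) =?= branch(X1, tree(f(empty, X1), X1), a),  h(branch(empty, Y1, a), h(M, M)) =?= h(T, Q).
Decompose tree/2: M =?= T,  a =?= a.
Bind M := T; substituting into the one remaining equation that mentions M gives: h(branch(empty, Y1, a), h(T, T)) =?= h(T, Q).
Delete trivial equation a =?= a.
Decompose branch/3: a =?= X1,  Y1 =?= tree(f(empty, X1), X1),  a =?= a.
Bind X1 := a; substituting into the one remaining equation that mentions X1 gives: Y1 =?= tree(f(empty, a), a).
Bind Y1 := tree(f(empty, a), a); substituting into the one remaining equation that mentions Y1 gives: h(branch(empty, tree(f(empty, a), a), a), h(T, T)) =?= h(T, Q).
Delete trivial equation a =?= a.
Decompose h/2: branch(empty, tree(f(empty, a), a), a) =?= T,  h(T, T) =?= Q.
Bind T := branch(empty, tree(f(empty, a), a), a); substituting into the remaining equation gives: h(branch(empty, tree(f(empty, a), a), a), branch(empty, tree(f(empty, a), a), a)) =?= Q. Substituting into the earlier binding gives M := branch(empty, tree(f(empty, a), a), a).
Bind Q := h(branch(empty, tree(f(empty, a), a), a), branch(empty, tree(f(empty, a), a), a)).
MGU = { M ↦ branch(empty, tree(f(empty, a), a), a), X1 ↦ a, Y1 ↦ tree(f(empty, a), a), T ↦ branch(empty, tree(f(empty, a), a), a), Q ↦ h(branch(empty, tree(f(empty, a), a), a), branch(empty, tree(f(empty, a), a), a)) }, so Y1 ↦ tree(f(empty, a), a).

tree(f(empty, a), a)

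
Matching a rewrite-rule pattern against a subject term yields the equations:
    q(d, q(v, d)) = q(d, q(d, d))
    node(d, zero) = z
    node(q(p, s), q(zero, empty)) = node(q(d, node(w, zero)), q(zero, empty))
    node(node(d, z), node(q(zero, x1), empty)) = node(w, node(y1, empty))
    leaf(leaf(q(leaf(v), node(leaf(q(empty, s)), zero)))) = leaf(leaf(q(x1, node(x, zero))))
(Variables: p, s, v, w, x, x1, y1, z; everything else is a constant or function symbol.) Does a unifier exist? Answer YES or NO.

YES

Decompose q/2: d = d,  q(v, d) = q(d, d).
Delete trivial equation d = d.
Decompose q/2: v = d,  d = d.
Bind v := d; substituting into the one remaining equation that mentions v gives: leaf(leaf(q(leaf(d), node(leaf(q(empty, s)), zero)))) = leaf(leaf(q(x1, node(x, zero)))).
Delete trivial equation d = d.
Bind z := node(d, zero); substituting into the one remaining equation that mentions z gives: node(node(d, node(d, zero)), node(q(zero, x1), empty)) = node(w, node(y1, empty)).
Decompose node/2: q(p, s) = q(d, node(w, zero)),  q(zero, empty) = q(zero, empty).
Decompose q/2: p = d,  s = node(w, zero).
Bind p := d; no other remaining equation mentions p.
Bind s := node(w, zero); substituting into the one remaining equation that mentions s gives: leaf(leaf(q(leaf(d), node(leaf(q(empty, node(w, zero))), zero)))) = leaf(leaf(q(x1, node(x, zero)))).
Delete trivial equation q(zero, empty) = q(zero, empty).
Decompose node/2: node(d, node(d, zero)) = w,  node(q(zero, x1), empty) = node(y1, empty).
Bind w := node(d, node(d, zero)); substituting into the one remaining equation that mentions w gives: leaf(leaf(q(leaf(d), node(leaf(q(empty, node(node(d, node(d, zero)), zero))), zero)))) = leaf(leaf(q(x1, node(x, zero)))). Substituting into the earlier binding gives s := node(node(d, node(d, zero)), zero).
Decompose node/2: q(zero, x1) = y1,  empty = empty.
Bind y1 := q(zero, x1); no other remaining equation mentions y1.
Delete trivial equation empty = empty.
Decompose leaf/1: leaf(q(leaf(d), node(leaf(q(empty, node(node(d, node(d, zero)), zero))), zero))) = leaf(q(x1, node(x, zero))).
Decompose leaf/1: q(leaf(d), node(leaf(q(empty, node(node(d, node(d, zero)), zero))), zero)) = q(x1, node(x, zero)).
Decompose q/2: leaf(d) = x1,  node(leaf(q(empty, node(node(d, node(d, zero)), zero))), zero) = node(x, zero).
Bind x1 := leaf(d); no other remaining equation mentions x1. Substituting into the earlier binding gives y1 := q(zero, leaf(d)).
Decompose node/2: leaf(q(empty, node(node(d, node(d, zero)), zero))) = x,  zero = zero.
Bind x := leaf(q(empty, node(node(d, node(d, zero)), zero))); no other remaining equation mentions x.
Delete trivial equation zero = zero.
No equations remain and no clash or occurs-check failure arose, so a unifier exists.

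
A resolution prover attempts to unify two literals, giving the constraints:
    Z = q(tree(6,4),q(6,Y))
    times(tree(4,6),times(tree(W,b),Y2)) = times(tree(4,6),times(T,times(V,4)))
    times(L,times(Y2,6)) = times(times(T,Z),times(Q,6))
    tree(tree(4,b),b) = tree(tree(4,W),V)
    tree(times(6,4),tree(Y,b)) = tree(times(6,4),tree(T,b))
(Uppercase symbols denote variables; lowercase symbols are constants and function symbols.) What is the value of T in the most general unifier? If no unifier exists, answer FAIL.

Bind Z := q(tree(6,4),q(6,Y)); substituting into the one remaining equation that mentions Z gives: times(L,times(Y2,6)) = times(times(T,q(tree(6,4),q(6,Y))),times(Q,6)).
Decompose times/2: tree(4,6) = tree(4,6),  times(tree(W,b),Y2) = times(T,times(V,4)).
Delete trivial equation tree(4,6) = tree(4,6).
Decompose times/2: tree(W,b) = T,  Y2 = times(V,4).
Bind T := tree(W,b); substituting into the 2 remaining equations that mention T gives: times(L,times(Y2,6)) = times(times(tree(W,b),q(tree(6,4),q(6,Y))),times(Q,6)),  tree(times(6,4),tree(Y,b)) = tree(times(6,4),tree(tree(W,b),b)).
Bind Y2 := times(V,4); substituting into the one remaining equation that mentions Y2 gives: times(L,times(times(V,4),6)) = times(times(tree(W,b),q(tree(6,4),q(6,Y))),times(Q,6)).
Decompose times/2: L = times(tree(W,b),q(tree(6,4),q(6,Y))),  times(times(V,4),6) = times(Q,6).
Bind L := times(tree(W,b),q(tree(6,4),q(6,Y))); no other remaining equation mentions L.
Decompose times/2: times(V,4) = Q,  6 = 6.
Bind Q := times(V,4); no other remaining equation mentions Q.
Delete trivial equation 6 = 6.
Decompose tree/2: tree(4,b) = tree(4,W),  b = V.
Decompose tree/2: 4 = 4,  b = W.
Delete trivial equation 4 = 4.
Bind W := b; substituting into the one remaining equation that mentions W gives: tree(times(6,4),tree(Y,b)) = tree(times(6,4),tree(tree(b,b),b)). Substituting into the earlier bindings gives T := tree(b,b), L := times(tree(b,b),q(tree(6,4),q(6,Y))).
Bind V := b; no other remaining equation mentions V. Substituting into the earlier bindings gives Y2 := times(b,4), Q := times(b,4).
Decompose tree/2: times(6,4) = times(6,4),  tree(Y,b) = tree(tree(b,b),b).
Delete trivial equation times(6,4) = times(6,4).
Decompose tree/2: Y = tree(b,b),  b = b.
Bind Y := tree(b,b); no other remaining equation mentions Y. Substituting into the earlier bindings gives Z := q(tree(6,4),q(6,tree(b,b))), L := times(tree(b,b),q(tree(6,4),q(6,tree(b,b)))).
Delete trivial equation b = b.
MGU = { Z := q(tree(6,4),q(6,tree(b,b))), T := tree(b,b), Y2 := times(b,4), L := times(tree(b,b),q(tree(6,4),q(6,tree(b,b)))), Q := times(b,4), W := b, V := b, Y := tree(b,b) }, so T := tree(b,b).

tree(b,b)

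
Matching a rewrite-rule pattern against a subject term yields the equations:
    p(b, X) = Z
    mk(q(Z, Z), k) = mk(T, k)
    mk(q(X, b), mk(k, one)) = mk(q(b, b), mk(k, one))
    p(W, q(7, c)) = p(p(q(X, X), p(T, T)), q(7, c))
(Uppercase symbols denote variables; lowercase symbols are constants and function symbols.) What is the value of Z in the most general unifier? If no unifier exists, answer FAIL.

Bind Z := p(b, X); substituting into the one remaining equation that mentions Z gives: mk(q(p(b, X), p(b, X)), k) = mk(T, k).
Decompose mk/2: q(p(b, X), p(b, X)) = T,  k = k.
Bind T := q(p(b, X), p(b, X)); substituting into the one remaining equation that mentions T gives: p(W, q(7, c)) = p(p(q(X, X), p(q(p(b, X), p(b, X)), q(p(b, X), p(b, X)))), q(7, c)).
Delete trivial equation k = k.
Decompose mk/2: q(X, b) = q(b, b),  mk(k, one) = mk(k, one).
Decompose q/2: X = b,  b = b.
Bind X := b; substituting into the one remaining equation that mentions X gives: p(W, q(7, c)) = p(p(q(b, b), p(q(p(b, b), p(b, b)), q(p(b, b), p(b, b)))), q(7, c)). Substituting into the earlier bindings gives Z := p(b, b), T := q(p(b, b), p(b, b)).
Delete trivial equation b = b.
Delete trivial equation mk(k, one) = mk(k, one).
Decompose p/2: W = p(q(b, b), p(q(p(b, b), p(b, b)), q(p(b, b), p(b, b)))),  q(7, c) = q(7, c).
Bind W := p(q(b, b), p(q(p(b, b), p(b, b)), q(p(b, b), p(b, b)))); no other remaining equation mentions W.
Delete trivial equation q(7, c) = q(7, c).
MGU = { Z -> p(b, b), T -> q(p(b, b), p(b, b)), X -> b, W -> p(q(b, b), p(q(p(b, b), p(b, b)), q(p(b, b), p(b, b)))) }, so Z -> p(b, b).

p(b, b)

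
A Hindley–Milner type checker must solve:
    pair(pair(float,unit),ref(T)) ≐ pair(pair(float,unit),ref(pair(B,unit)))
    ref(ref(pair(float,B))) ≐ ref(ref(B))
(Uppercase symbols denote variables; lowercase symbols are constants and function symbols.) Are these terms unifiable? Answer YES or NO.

NO

Decompose pair/2: pair(float,unit) ≐ pair(float,unit),  ref(T) ≐ ref(pair(B,unit)).
Delete trivial equation pair(float,unit) ≐ pair(float,unit).
Decompose ref/1: T ≐ pair(B,unit).
Bind T := pair(B,unit); no other remaining equation mentions T.
Decompose ref/1: ref(pair(float,B)) ≐ ref(B).
Decompose ref/1: pair(float,B) ≐ B.
Occurs check fails: B occurs in pair(float,B); the equation B ≐ pair(float,B) has no finite solution.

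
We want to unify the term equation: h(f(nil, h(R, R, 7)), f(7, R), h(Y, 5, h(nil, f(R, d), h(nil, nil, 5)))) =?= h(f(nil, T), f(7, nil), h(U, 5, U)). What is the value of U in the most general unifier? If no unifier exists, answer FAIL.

Decompose h/3: f(nil, h(R, R, 7)) =?= f(nil, T),  f(7, R) =?= f(7, nil),  h(Y, 5, h(nil, f(R, d), h(nil, nil, 5))) =?= h(U, 5, U).
Decompose f/2: nil =?= nil,  h(R, R, 7) =?= T.
Delete trivial equation nil =?= nil.
Bind T := h(R, R, 7); no other remaining equation mentions T.
Decompose f/2: 7 =?= 7,  R =?= nil.
Delete trivial equation 7 =?= 7.
Bind R := nil; substituting into the remaining equation gives: h(Y, 5, h(nil, f(nil, d), h(nil, nil, 5))) =?= h(U, 5, U). Substituting into the earlier binding gives T := h(nil, nil, 7).
Decompose h/3: Y =?= U,  5 =?= 5,  h(nil, f(nil, d), h(nil, nil, 5)) =?= U.
Bind Y := U; no other remaining equation mentions Y.
Delete trivial equation 5 =?= 5.
Bind U := h(nil, f(nil, d), h(nil, nil, 5)). Substituting into the earlier binding gives Y := h(nil, f(nil, d), h(nil, nil, 5)).
MGU = { T -> h(nil, nil, 7), R -> nil, Y -> h(nil, f(nil, d), h(nil, nil, 5)), U -> h(nil, f(nil, d), h(nil, nil, 5)) }, so U -> h(nil, f(nil, d), h(nil, nil, 5)).

h(nil, f(nil, d), h(nil, nil, 5))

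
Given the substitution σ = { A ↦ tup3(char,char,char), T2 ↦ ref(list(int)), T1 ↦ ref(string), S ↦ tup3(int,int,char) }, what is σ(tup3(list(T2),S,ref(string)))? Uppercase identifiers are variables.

Replace each occurrence of T2 with ref(list(int)).
Replace each occurrence of S with tup3(int,int,char).
Result: tup3(list(ref(list(int))),tup3(int,int,char),ref(string)).

tup3(list(ref(list(int))),tup3(int,int,char),ref(string))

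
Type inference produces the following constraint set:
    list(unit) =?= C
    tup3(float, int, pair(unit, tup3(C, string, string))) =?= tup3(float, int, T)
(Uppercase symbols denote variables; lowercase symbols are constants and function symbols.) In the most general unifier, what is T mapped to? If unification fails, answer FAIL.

pair(unit, tup3(list(unit), string, string))

Bind C := list(unit); substituting into the remaining equation gives: tup3(float, int, pair(unit, tup3(list(unit), string, string))) =?= tup3(float, int, T).
Decompose tup3/3: float =?= float,  int =?= int,  pair(unit, tup3(list(unit), string, string)) =?= T.
Delete trivial equation float =?= float.
Delete trivial equation int =?= int.
Bind T := pair(unit, tup3(list(unit), string, string)).
MGU = { C := list(unit), T := pair(unit, tup3(list(unit), string, string)) }, so T := pair(unit, tup3(list(unit), string, string)).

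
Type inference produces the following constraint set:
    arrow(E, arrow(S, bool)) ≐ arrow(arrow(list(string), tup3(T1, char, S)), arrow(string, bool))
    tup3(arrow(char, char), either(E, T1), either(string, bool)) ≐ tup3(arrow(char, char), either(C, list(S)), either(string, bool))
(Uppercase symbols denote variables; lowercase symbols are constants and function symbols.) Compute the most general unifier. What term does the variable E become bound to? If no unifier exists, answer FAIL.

Decompose arrow/2: E ≐ arrow(list(string), tup3(T1, char, S)),  arrow(S, bool) ≐ arrow(string, bool).
Bind E := arrow(list(string), tup3(T1, char, S)); substituting into the one remaining equation that mentions E gives: tup3(arrow(char, char), either(arrow(list(string), tup3(T1, char, S)), T1), either(string, bool)) ≐ tup3(arrow(char, char), either(C, list(S)), either(string, bool)).
Decompose arrow/2: S ≐ string,  bool ≐ bool.
Bind S := string; substituting into the one remaining equation that mentions S gives: tup3(arrow(char, char), either(arrow(list(string), tup3(T1, char, string)), T1), either(string, bool)) ≐ tup3(arrow(char, char), either(C, list(string)), either(string, bool)). Substituting into the earlier binding gives E := arrow(list(string), tup3(T1, char, string)).
Delete trivial equation bool ≐ bool.
Decompose tup3/3: arrow(char, char) ≐ arrow(char, char),  either(arrow(list(string), tup3(T1, char, string)), T1) ≐ either(C, list(string)),  either(string, bool) ≐ either(string, bool).
Delete trivial equation arrow(char, char) ≐ arrow(char, char).
Decompose either/2: arrow(list(string), tup3(T1, char, string)) ≐ C,  T1 ≐ list(string).
Bind C := arrow(list(string), tup3(T1, char, string)); no other remaining equation mentions C.
Bind T1 := list(string); no other remaining equation mentions T1. Substituting into the earlier bindings gives E := arrow(list(string), tup3(list(string), char, string)), C := arrow(list(string), tup3(list(string), char, string)).
Delete trivial equation either(string, bool) ≐ either(string, bool).
MGU = { E ↦ arrow(list(string), tup3(list(string), char, string)), S ↦ string, C ↦ arrow(list(string), tup3(list(string), char, string)), T1 ↦ list(string) }, so E ↦ arrow(list(string), tup3(list(string), char, string)).

arrow(list(string), tup3(list(string), char, string))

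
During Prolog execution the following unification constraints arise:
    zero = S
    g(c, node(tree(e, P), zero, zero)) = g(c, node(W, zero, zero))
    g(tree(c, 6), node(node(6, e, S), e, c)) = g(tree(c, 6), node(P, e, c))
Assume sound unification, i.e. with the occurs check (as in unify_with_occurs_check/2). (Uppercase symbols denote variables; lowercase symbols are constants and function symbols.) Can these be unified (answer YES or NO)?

YES

Bind S := zero; substituting into the one remaining equation that mentions S gives: g(tree(c, 6), node(node(6, e, zero), e, c)) = g(tree(c, 6), node(P, e, c)).
Decompose g/2: c = c,  node(tree(e, P), zero, zero) = node(W, zero, zero).
Delete trivial equation c = c.
Decompose node/3: tree(e, P) = W,  zero = zero,  zero = zero.
Bind W := tree(e, P); no other remaining equation mentions W.
Delete trivial equation zero = zero.
Delete trivial equation zero = zero.
Decompose g/2: tree(c, 6) = tree(c, 6),  node(node(6, e, zero), e, c) = node(P, e, c).
Delete trivial equation tree(c, 6) = tree(c, 6).
Decompose node/3: node(6, e, zero) = P,  e = e,  c = c.
Bind P := node(6, e, zero); no other remaining equation mentions P. Substituting into the earlier binding gives W := tree(e, node(6, e, zero)).
Delete trivial equation e = e.
Delete trivial equation c = c.
No equations remain and no clash or occurs-check failure arose, so a unifier exists.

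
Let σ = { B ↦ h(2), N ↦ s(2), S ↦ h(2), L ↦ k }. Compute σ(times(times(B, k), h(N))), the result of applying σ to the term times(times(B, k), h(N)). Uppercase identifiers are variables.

Replace each occurrence of B with h(2).
Replace each occurrence of N with s(2).
Result: times(times(h(2), k), h(s(2))).

times(times(h(2), k), h(s(2)))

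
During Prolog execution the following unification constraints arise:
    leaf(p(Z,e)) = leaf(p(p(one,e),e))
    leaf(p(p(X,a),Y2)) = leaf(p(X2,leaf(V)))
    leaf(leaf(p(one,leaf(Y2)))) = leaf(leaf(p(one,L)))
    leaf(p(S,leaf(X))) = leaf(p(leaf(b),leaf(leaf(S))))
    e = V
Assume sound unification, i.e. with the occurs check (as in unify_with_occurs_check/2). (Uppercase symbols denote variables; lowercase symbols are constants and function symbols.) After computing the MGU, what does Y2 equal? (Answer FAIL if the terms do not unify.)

leaf(e)

Decompose leaf/1: p(Z,e) = p(p(one,e),e).
Decompose p/2: Z = p(one,e),  e = e.
Bind Z := p(one,e); no other remaining equation mentions Z.
Delete trivial equation e = e.
Decompose leaf/1: p(p(X,a),Y2) = p(X2,leaf(V)).
Decompose p/2: p(X,a) = X2,  Y2 = leaf(V).
Bind X2 := p(X,a); no other remaining equation mentions X2.
Bind Y2 := leaf(V); substituting into the one remaining equation that mentions Y2 gives: leaf(leaf(p(one,leaf(leaf(V))))) = leaf(leaf(p(one,L))).
Decompose leaf/1: leaf(p(one,leaf(leaf(V)))) = leaf(p(one,L)).
Decompose leaf/1: p(one,leaf(leaf(V))) = p(one,L).
Decompose p/2: one = one,  leaf(leaf(V)) = L.
Delete trivial equation one = one.
Bind L := leaf(leaf(V)); no other remaining equation mentions L.
Decompose leaf/1: p(S,leaf(X)) = p(leaf(b),leaf(leaf(S))).
Decompose p/2: S = leaf(b),  leaf(X) = leaf(leaf(S)).
Bind S := leaf(b); substituting into the one remaining equation that mentions S gives: leaf(X) = leaf(leaf(leaf(b))).
Decompose leaf/1: X = leaf(leaf(b)).
Bind X := leaf(leaf(b)); no other remaining equation mentions X. Substituting into the earlier binding gives X2 := p(leaf(leaf(b)),a).
Bind V := e. Substituting into the earlier bindings gives Y2 := leaf(e), L := leaf(leaf(e)).
MGU = { Z -> p(one,e), X2 -> p(leaf(leaf(b)),a), Y2 -> leaf(e), L -> leaf(leaf(e)), S -> leaf(b), X -> leaf(leaf(b)), V -> e }, so Y2 -> leaf(e).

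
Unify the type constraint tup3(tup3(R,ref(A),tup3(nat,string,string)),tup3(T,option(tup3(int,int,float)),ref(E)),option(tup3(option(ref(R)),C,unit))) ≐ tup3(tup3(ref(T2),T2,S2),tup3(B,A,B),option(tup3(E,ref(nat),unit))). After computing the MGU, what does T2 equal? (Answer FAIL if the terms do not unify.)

ref(option(tup3(int,int,float)))

Decompose tup3/3: tup3(R,ref(A),tup3(nat,string,string)) ≐ tup3(ref(T2),T2,S2),  tup3(T,option(tup3(int,int,float)),ref(E)) ≐ tup3(B,A,B),  option(tup3(option(ref(R)),C,unit)) ≐ option(tup3(E,ref(nat),unit)).
Decompose tup3/3: R ≐ ref(T2),  ref(A) ≐ T2,  tup3(nat,string,string) ≐ S2.
Bind R := ref(T2); substituting into the one remaining equation that mentions R gives: option(tup3(option(ref(ref(T2))),C,unit)) ≐ option(tup3(E,ref(nat),unit)).
Bind T2 := ref(A); substituting into the one remaining equation that mentions T2 gives: option(tup3(option(ref(ref(ref(A)))),C,unit)) ≐ option(tup3(E,ref(nat),unit)). Substituting into the earlier binding gives R := ref(ref(A)).
Bind S2 := tup3(nat,string,string); no other remaining equation mentions S2.
Decompose tup3/3: T ≐ B,  option(tup3(int,int,float)) ≐ A,  ref(E) ≐ B.
Bind T := B; no other remaining equation mentions T.
Bind A := option(tup3(int,int,float)); substituting into the one remaining equation that mentions A gives: option(tup3(option(ref(ref(ref(option(tup3(int,int,float)))))),C,unit)) ≐ option(tup3(E,ref(nat),unit)). Substituting into the earlier bindings gives R := ref(ref(option(tup3(int,int,float)))), T2 := ref(option(tup3(int,int,float))).
Bind B := ref(E); no other remaining equation mentions B. Substituting into the earlier binding gives T := ref(E).
Decompose option/1: tup3(option(ref(ref(ref(option(tup3(int,int,float)))))),C,unit) ≐ tup3(E,ref(nat),unit).
Decompose tup3/3: option(ref(ref(ref(option(tup3(int,int,float)))))) ≐ E,  C ≐ ref(nat),  unit ≐ unit.
Bind E := option(ref(ref(ref(option(tup3(int,int,float)))))); no other remaining equation mentions E. Substituting into the earlier bindings gives T := ref(option(ref(ref(ref(option(tup3(int,int,float))))))), B := ref(option(ref(ref(ref(option(tup3(int,int,float))))))).
Bind C := ref(nat); no other remaining equation mentions C.
Delete trivial equation unit ≐ unit.
MGU = { R := ref(ref(option(tup3(int,int,float)))), T2 := ref(option(tup3(int,int,float))), S2 := tup3(nat,string,string), T := ref(option(ref(ref(ref(option(tup3(int,int,float))))))), A := option(tup3(int,int,float)), B := ref(option(ref(ref(ref(option(tup3(int,int,float))))))), E := option(ref(ref(ref(option(tup3(int,int,float)))))), C := ref(nat) }, so T2 := ref(option(tup3(int,int,float))).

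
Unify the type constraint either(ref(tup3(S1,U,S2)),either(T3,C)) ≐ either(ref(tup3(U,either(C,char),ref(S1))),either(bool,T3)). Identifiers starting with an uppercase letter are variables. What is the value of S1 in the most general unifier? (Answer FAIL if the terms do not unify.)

either(bool,char)

Decompose either/2: ref(tup3(S1,U,S2)) ≐ ref(tup3(U,either(C,char),ref(S1))),  either(T3,C) ≐ either(bool,T3).
Decompose ref/1: tup3(S1,U,S2) ≐ tup3(U,either(C,char),ref(S1)).
Decompose tup3/3: S1 ≐ U,  U ≐ either(C,char),  S2 ≐ ref(S1).
Bind S1 := U; substituting into the one remaining equation that mentions S1 gives: S2 ≐ ref(U).
Bind U := either(C,char); substituting into the one remaining equation that mentions U gives: S2 ≐ ref(either(C,char)). Substituting into the earlier binding gives S1 := either(C,char).
Bind S2 := ref(either(C,char)); no other remaining equation mentions S2.
Decompose either/2: T3 ≐ bool,  C ≐ T3.
Bind T3 := bool; substituting into the remaining equation gives: C ≐ bool.
Bind C := bool. Substituting into the earlier bindings gives S1 := either(bool,char), U := either(bool,char), S2 := ref(either(bool,char)).
MGU = { S1 -> either(bool,char), U -> either(bool,char), S2 -> ref(either(bool,char)), T3 -> bool, C -> bool }, so S1 -> either(bool,char).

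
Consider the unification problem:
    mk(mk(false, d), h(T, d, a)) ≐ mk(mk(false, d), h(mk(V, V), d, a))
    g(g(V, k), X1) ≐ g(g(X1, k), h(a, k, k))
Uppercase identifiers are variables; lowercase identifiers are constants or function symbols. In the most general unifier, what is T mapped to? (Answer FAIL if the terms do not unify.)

mk(h(a, k, k), h(a, k, k))

Decompose mk/2: mk(false, d) ≐ mk(false, d),  h(T, d, a) ≐ h(mk(V, V), d, a).
Delete trivial equation mk(false, d) ≐ mk(false, d).
Decompose h/3: T ≐ mk(V, V),  d ≐ d,  a ≐ a.
Bind T := mk(V, V); no other remaining equation mentions T.
Delete trivial equation d ≐ d.
Delete trivial equation a ≐ a.
Decompose g/2: g(V, k) ≐ g(X1, k),  X1 ≐ h(a, k, k).
Decompose g/2: V ≐ X1,  k ≐ k.
Bind V := X1; no other remaining equation mentions V. Substituting into the earlier binding gives T := mk(X1, X1).
Delete trivial equation k ≐ k.
Bind X1 := h(a, k, k). Substituting into the earlier bindings gives T := mk(h(a, k, k), h(a, k, k)), V := h(a, k, k).
MGU = { T ↦ mk(h(a, k, k), h(a, k, k)), V ↦ h(a, k, k), X1 ↦ h(a, k, k) }, so T ↦ mk(h(a, k, k), h(a, k, k)).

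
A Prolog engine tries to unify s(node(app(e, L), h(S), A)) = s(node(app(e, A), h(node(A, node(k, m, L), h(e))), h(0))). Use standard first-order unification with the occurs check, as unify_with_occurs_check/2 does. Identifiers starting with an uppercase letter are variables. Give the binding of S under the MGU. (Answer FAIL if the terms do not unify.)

Decompose s/1: node(app(e, L), h(S), A) = node(app(e, A), h(node(A, node(k, m, L), h(e))), h(0)).
Decompose node/3: app(e, L) = app(e, A),  h(S) = h(node(A, node(k, m, L), h(e))),  A = h(0).
Decompose app/2: e = e,  L = A.
Delete trivial equation e = e.
Bind L := A; substituting into the one remaining equation that mentions L gives: h(S) = h(node(A, node(k, m, A), h(e))).
Decompose h/1: S = node(A, node(k, m, A), h(e)).
Bind S := node(A, node(k, m, A), h(e)); no other remaining equation mentions S.
Bind A := h(0). Substituting into the earlier bindings gives L := h(0), S := node(h(0), node(k, m, h(0)), h(e)).
MGU = { L -> h(0), S -> node(h(0), node(k, m, h(0)), h(e)), A -> h(0) }, so S -> node(h(0), node(k, m, h(0)), h(e)).

node(h(0), node(k, m, h(0)), h(e))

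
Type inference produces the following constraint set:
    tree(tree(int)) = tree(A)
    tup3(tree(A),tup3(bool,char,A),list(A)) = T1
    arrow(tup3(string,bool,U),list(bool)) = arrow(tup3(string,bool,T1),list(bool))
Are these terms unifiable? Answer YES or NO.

YES

Decompose tree/1: tree(int) = A.
Bind A := tree(int); substituting into the one remaining equation that mentions A gives: tup3(tree(tree(int)),tup3(bool,char,tree(int)),list(tree(int))) = T1.
Bind T1 := tup3(tree(tree(int)),tup3(bool,char,tree(int)),list(tree(int))); substituting into the remaining equation gives: arrow(tup3(string,bool,U),list(bool)) = arrow(tup3(string,bool,tup3(tree(tree(int)),tup3(bool,char,tree(int)),list(tree(int)))),list(bool)).
Decompose arrow/2: tup3(string,bool,U) = tup3(string,bool,tup3(tree(tree(int)),tup3(bool,char,tree(int)),list(tree(int)))),  list(bool) = list(bool).
Decompose tup3/3: string = string,  bool = bool,  U = tup3(tree(tree(int)),tup3(bool,char,tree(int)),list(tree(int))).
Delete trivial equation string = string.
Delete trivial equation bool = bool.
Bind U := tup3(tree(tree(int)),tup3(bool,char,tree(int)),list(tree(int))); no other remaining equation mentions U.
Delete trivial equation list(bool) = list(bool).
No equations remain and no clash or occurs-check failure arose, so a unifier exists.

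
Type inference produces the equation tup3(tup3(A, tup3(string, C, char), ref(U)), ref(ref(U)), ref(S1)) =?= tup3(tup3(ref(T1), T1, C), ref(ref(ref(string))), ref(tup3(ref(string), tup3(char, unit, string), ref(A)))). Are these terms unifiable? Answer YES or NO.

YES

Decompose tup3/3: tup3(A, tup3(string, C, char), ref(U)) =?= tup3(ref(T1), T1, C),  ref(ref(U)) =?= ref(ref(ref(string))),  ref(S1) =?= ref(tup3(ref(string), tup3(char, unit, string), ref(A))).
Decompose tup3/3: A =?= ref(T1),  tup3(string, C, char) =?= T1,  ref(U) =?= C.
Bind A := ref(T1); substituting into the one remaining equation that mentions A gives: ref(S1) =?= ref(tup3(ref(string), tup3(char, unit, string), ref(ref(T1)))).
Bind T1 := tup3(string, C, char); substituting into the one remaining equation that mentions T1 gives: ref(S1) =?= ref(tup3(ref(string), tup3(char, unit, string), ref(ref(tup3(string, C, char))))). Substituting into the earlier binding gives A := ref(tup3(string, C, char)).
Bind C := ref(U); substituting into the one remaining equation that mentions C gives: ref(S1) =?= ref(tup3(ref(string), tup3(char, unit, string), ref(ref(tup3(string, ref(U), char))))). Substituting into the earlier bindings gives A := ref(tup3(string, ref(U), char)), T1 := tup3(string, ref(U), char).
Decompose ref/1: ref(U) =?= ref(ref(string)).
Decompose ref/1: U =?= ref(string).
Bind U := ref(string); substituting into the remaining equation gives: ref(S1) =?= ref(tup3(ref(string), tup3(char, unit, string), ref(ref(tup3(string, ref(ref(string)), char))))). Substituting into the earlier bindings gives A := ref(tup3(string, ref(ref(string)), char)), T1 := tup3(string, ref(ref(string)), char), C := ref(ref(string)).
Decompose ref/1: S1 =?= tup3(ref(string), tup3(char, unit, string), ref(ref(tup3(string, ref(ref(string)), char)))).
Bind S1 := tup3(ref(string), tup3(char, unit, string), ref(ref(tup3(string, ref(ref(string)), char)))).
No equations remain and no clash or occurs-check failure arose, so a unifier exists.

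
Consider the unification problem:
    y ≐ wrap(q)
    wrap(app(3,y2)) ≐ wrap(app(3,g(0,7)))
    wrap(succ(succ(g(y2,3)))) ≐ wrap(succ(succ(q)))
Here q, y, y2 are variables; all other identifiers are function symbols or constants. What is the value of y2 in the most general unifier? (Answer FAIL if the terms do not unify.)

g(0,7)

Bind y := wrap(q); no other remaining equation mentions y.
Decompose wrap/1: app(3,y2) ≐ app(3,g(0,7)).
Decompose app/2: 3 ≐ 3,  y2 ≐ g(0,7).
Delete trivial equation 3 ≐ 3.
Bind y2 := g(0,7); substituting into the remaining equation gives: wrap(succ(succ(g(g(0,7),3)))) ≐ wrap(succ(succ(q))).
Decompose wrap/1: succ(succ(g(g(0,7),3))) ≐ succ(succ(q)).
Decompose succ/1: succ(g(g(0,7),3)) ≐ succ(q).
Decompose succ/1: g(g(0,7),3) ≐ q.
Bind q := g(g(0,7),3). Substituting into the earlier binding gives y := wrap(g(g(0,7),3)).
MGU = { y := wrap(g(g(0,7),3)), y2 := g(0,7), q := g(g(0,7),3) }, so y2 := g(0,7).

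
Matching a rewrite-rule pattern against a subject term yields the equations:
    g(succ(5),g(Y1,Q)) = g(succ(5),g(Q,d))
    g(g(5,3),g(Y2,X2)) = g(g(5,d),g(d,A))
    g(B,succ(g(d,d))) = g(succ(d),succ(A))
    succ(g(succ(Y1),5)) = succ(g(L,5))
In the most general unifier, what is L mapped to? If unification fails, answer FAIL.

FAIL

Decompose g/2: succ(5) = succ(5),  g(Y1,Q) = g(Q,d).
Delete trivial equation succ(5) = succ(5).
Decompose g/2: Y1 = Q,  Q = d.
Bind Y1 := Q; substituting into the one remaining equation that mentions Y1 gives: succ(g(succ(Q),5)) = succ(g(L,5)).
Bind Q := d; substituting into the one remaining equation that mentions Q gives: succ(g(succ(d),5)) = succ(g(L,5)). Substituting into the earlier binding gives Y1 := d.
Decompose g/2: g(5,3) = g(5,d),  g(Y2,X2) = g(d,A).
Decompose g/2: 5 = 5,  3 = d.
Delete trivial equation 5 = 5.
Clash: constants 3 and d differ; no unifier exists.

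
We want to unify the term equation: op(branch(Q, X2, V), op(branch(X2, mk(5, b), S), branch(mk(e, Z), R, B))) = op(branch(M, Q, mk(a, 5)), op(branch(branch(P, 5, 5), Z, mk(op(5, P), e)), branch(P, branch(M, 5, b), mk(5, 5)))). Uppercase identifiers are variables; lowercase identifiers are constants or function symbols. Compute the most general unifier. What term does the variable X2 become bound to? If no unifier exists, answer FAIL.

branch(mk(e, mk(5, b)), 5, 5)

Decompose op/2: branch(Q, X2, V) = branch(M, Q, mk(a, 5)),  op(branch(X2, mk(5, b), S), branch(mk(e, Z), R, B)) = op(branch(branch(P, 5, 5), Z, mk(op(5, P), e)), branch(P, branch(M, 5, b), mk(5, 5))).
Decompose branch/3: Q = M,  X2 = Q,  V = mk(a, 5).
Bind Q := M; substituting into the one remaining equation that mentions Q gives: X2 = M.
Bind X2 := M; substituting into the one remaining equation that mentions X2 gives: op(branch(M, mk(5, b), S), branch(mk(e, Z), R, B)) = op(branch(branch(P, 5, 5), Z, mk(op(5, P), e)), branch(P, branch(M, 5, b), mk(5, 5))).
Bind V := mk(a, 5); no other remaining equation mentions V.
Decompose op/2: branch(M, mk(5, b), S) = branch(branch(P, 5, 5), Z, mk(op(5, P), e)),  branch(mk(e, Z), R, B) = branch(P, branch(M, 5, b), mk(5, 5)).
Decompose branch/3: M = branch(P, 5, 5),  mk(5, b) = Z,  S = mk(op(5, P), e).
Bind M := branch(P, 5, 5); substituting into the one remaining equation that mentions M gives: branch(mk(e, Z), R, B) = branch(P, branch(branch(P, 5, 5), 5, b), mk(5, 5)). Substituting into the earlier bindings gives Q := branch(P, 5, 5), X2 := branch(P, 5, 5).
Bind Z := mk(5, b); substituting into the one remaining equation that mentions Z gives: branch(mk(e, mk(5, b)), R, B) = branch(P, branch(branch(P, 5, 5), 5, b), mk(5, 5)).
Bind S := mk(op(5, P), e); no other remaining equation mentions S.
Decompose branch/3: mk(e, mk(5, b)) = P,  R = branch(branch(P, 5, 5), 5, b),  B = mk(5, 5).
Bind P := mk(e, mk(5, b)); substituting into the one remaining equation that mentions P gives: R = branch(branch(mk(e, mk(5, b)), 5, 5), 5, b). Substituting into the earlier bindings gives Q := branch(mk(e, mk(5, b)), 5, 5), X2 := branch(mk(e, mk(5, b)), 5, 5), M := branch(mk(e, mk(5, b)), 5, 5), S := mk(op(5, mk(e, mk(5, b))), e).
Bind R := branch(branch(mk(e, mk(5, b)), 5, 5), 5, b); no other remaining equation mentions R.
Bind B := mk(5, 5).
MGU = { Q := branch(mk(e, mk(5, b)), 5, 5), X2 := branch(mk(e, mk(5, b)), 5, 5), V := mk(a, 5), M := branch(mk(e, mk(5, b)), 5, 5), Z := mk(5, b), S := mk(op(5, mk(e, mk(5, b))), e), P := mk(e, mk(5, b)), R := branch(branch(mk(e, mk(5, b)), 5, 5), 5, b), B := mk(5, 5) }, so X2 := branch(mk(e, mk(5, b)), 5, 5).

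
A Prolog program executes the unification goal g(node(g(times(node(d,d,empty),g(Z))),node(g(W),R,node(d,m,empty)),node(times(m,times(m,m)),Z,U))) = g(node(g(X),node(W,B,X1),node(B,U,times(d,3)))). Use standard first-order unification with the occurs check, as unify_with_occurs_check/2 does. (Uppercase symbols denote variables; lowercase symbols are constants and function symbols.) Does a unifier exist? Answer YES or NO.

NO

Decompose g/1: node(g(times(node(d,d,empty),g(Z))),node(g(W),R,node(d,m,empty)),node(times(m,times(m,m)),Z,U)) = node(g(X),node(W,B,X1),node(B,U,times(d,3))).
Decompose node/3: g(times(node(d,d,empty),g(Z))) = g(X),  node(g(W),R,node(d,m,empty)) = node(W,B,X1),  node(times(m,times(m,m)),Z,U) = node(B,U,times(d,3)).
Decompose g/1: times(node(d,d,empty),g(Z)) = X.
Bind X := times(node(d,d,empty),g(Z)); no other remaining equation mentions X.
Decompose node/3: g(W) = W,  R = B,  node(d,m,empty) = X1.
Occurs check fails: W occurs in g(W); the equation W = g(W) has no finite solution.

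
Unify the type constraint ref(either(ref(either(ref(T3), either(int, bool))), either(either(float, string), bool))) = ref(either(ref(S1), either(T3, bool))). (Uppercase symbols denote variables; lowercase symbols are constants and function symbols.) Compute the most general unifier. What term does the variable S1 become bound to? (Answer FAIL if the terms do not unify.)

either(ref(either(float, string)), either(int, bool))

Decompose ref/1: either(ref(either(ref(T3), either(int, bool))), either(either(float, string), bool)) = either(ref(S1), either(T3, bool)).
Decompose either/2: ref(either(ref(T3), either(int, bool))) = ref(S1),  either(either(float, string), bool) = either(T3, bool).
Decompose ref/1: either(ref(T3), either(int, bool)) = S1.
Bind S1 := either(ref(T3), either(int, bool)); no other remaining equation mentions S1.
Decompose either/2: either(float, string) = T3,  bool = bool.
Bind T3 := either(float, string); no other remaining equation mentions T3. Substituting into the earlier binding gives S1 := either(ref(either(float, string)), either(int, bool)).
Delete trivial equation bool = bool.
MGU = { S1 := either(ref(either(float, string)), either(int, bool)), T3 := either(float, string) }, so S1 := either(ref(either(float, string)), either(int, bool)).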